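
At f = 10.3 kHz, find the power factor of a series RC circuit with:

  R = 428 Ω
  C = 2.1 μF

Step 1 — Angular frequency: ω = 2π·f = 2π·1.03e+04 = 6.472e+04 rad/s.
Step 2 — Component impedances:
  R: Z = R = 428 Ω
  C: Z = 1/(jωC) = -j/(ω·C) = 0 - j7.358 Ω
Step 3 — Series combination: Z_total = R + C = 428 - j7.358 Ω = 428.1∠-1.0° Ω.
Step 4 — Power factor: PF = cos(φ) = Re(Z)/|Z| = 428/428.06 = 0.9999.
Step 5 — Type: Im(Z) = -7.358 ⇒ leading (phase φ = -1.0°).

PF = 0.9999 (leading, φ = -1.0°)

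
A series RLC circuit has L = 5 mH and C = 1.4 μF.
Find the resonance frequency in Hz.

Step 1 — Resonance condition Im(Z)=0 gives ω₀ = 1/√(LC).
Step 2 — ω₀ = 1/√(0.005·1.4e-06) = 1.195e+04 rad/s.
Step 3 — f₀ = ω₀/(2π) = 1902 Hz.

f₀ = 1902 Hz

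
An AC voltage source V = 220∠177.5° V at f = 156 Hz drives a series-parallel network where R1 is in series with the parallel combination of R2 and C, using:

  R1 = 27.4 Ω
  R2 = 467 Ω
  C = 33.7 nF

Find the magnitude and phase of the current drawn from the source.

Step 1 — Angular frequency: ω = 2π·f = 2π·156 = 980.2 rad/s.
Step 2 — Component impedances:
  R1: Z = R = 27.4 Ω
  R2: Z = R = 467 Ω
  C: Z = 1/(jωC) = -j/(ω·C) = 0 - j3.027e+04 Ω
Step 3 — Parallel branch: R2 || C = 1/(1/R2 + 1/C) = 466.9 - j7.202 Ω.
Step 4 — Series with R1: Z_total = R1 + (R2 || C) = 494.3 - j7.202 Ω = 494.3∠-0.8° Ω.
Step 5 — Source phasor: V = 220∠177.5° V = -219.8 + j9.596 V.
Step 6 — Ohm's law: I = V / Z_total = (-219.8 + j9.596) / (494.3 - j7.202) = -0.4448 + j0.01293 A.
Step 7 — Convert to polar: |I| = 0.445 A, ∠I = 178.3°.

I = 0.445∠178.3° A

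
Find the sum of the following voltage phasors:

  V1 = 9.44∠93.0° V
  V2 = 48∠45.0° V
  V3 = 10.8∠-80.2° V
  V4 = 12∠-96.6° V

Step 1 — Convert each phasor to rectangular form:
  V1 = 9.44·(cos(93.0°) + j·sin(93.0°)) = -0.4941 + j9.427 V
  V2 = 48·(cos(45.0°) + j·sin(45.0°)) = 33.94 + j33.94 V
  V3 = 10.8·(cos(-80.2°) + j·sin(-80.2°)) = 1.838 - j10.64 V
  V4 = 12·(cos(-96.6°) + j·sin(-96.6°)) = -1.379 - j11.92 V
Step 2 — Sum components: V_total = 33.91 + j20.81 V.
Step 3 — Convert to polar: |V_total| = 39.78 V, ∠V_total = 31.5°.

V_total = 39.78∠31.5° V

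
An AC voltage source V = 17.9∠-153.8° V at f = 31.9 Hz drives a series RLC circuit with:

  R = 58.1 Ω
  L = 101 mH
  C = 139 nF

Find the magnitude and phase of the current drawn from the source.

Step 1 — Angular frequency: ω = 2π·f = 2π·31.9 = 200.4 rad/s.
Step 2 — Component impedances:
  R: Z = R = 58.1 Ω
  L: Z = jωL = j·200.4·0.101 = 0 + j20.24 Ω
  C: Z = 1/(jωC) = -j/(ω·C) = 0 - j3.589e+04 Ω
Step 3 — Series combination: Z_total = R + L + C = 58.1 - j3.587e+04 Ω = 3.587e+04∠-89.9° Ω.
Step 4 — Source phasor: V = 17.9∠-153.8° V = -16.06 - j7.903 V.
Step 5 — Ohm's law: I = V / Z_total = (-16.06 - j7.903) / (58.1 - j3.587e+04) = 0.0002196 - j0.0004481 A.
Step 6 — Convert to polar: |I| = 0.000499 A, ∠I = -63.9°.

I = 0.000499∠-63.9° A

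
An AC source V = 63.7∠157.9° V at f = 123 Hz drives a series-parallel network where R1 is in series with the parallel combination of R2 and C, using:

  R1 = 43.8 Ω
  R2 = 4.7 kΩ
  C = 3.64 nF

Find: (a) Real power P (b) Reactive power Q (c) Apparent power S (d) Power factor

Step 1 — Angular frequency: ω = 2π·f = 2π·123 = 772.8 rad/s.
Step 2 — Component impedances:
  R1: Z = R = 43.8 Ω
  R2: Z = R = 4700 Ω
  C: Z = 1/(jωC) = -j/(ω·C) = 0 - j3.555e+05 Ω
Step 3 — Parallel branch: R2 || C = 1/(1/R2 + 1/C) = 4699 - j62.13 Ω.
Step 4 — Series with R1: Z_total = R1 + (R2 || C) = 4743 - j62.13 Ω = 4743∠-0.8° Ω.
Step 5 — Source phasor: V = 63.7∠157.9° V = -59.02 + j23.97 V.
Step 6 — Current: I = V / Z = -0.01251 + j0.004889 A = 0.01343∠158.7° A.
Step 7 — Complex power: S = V·I* = 0.8554 - j0.0112 VA.
Step 8 — Real power: P = Re(S) = 0.8554 W.
Step 9 — Reactive power: Q = Im(S) = -0.0112 VAR.
Step 10 — Apparent power: |S| = 0.8554 VA.
Step 11 — Power factor: PF = P/|S| = 0.9999 (leading).

(a) P = 0.8554 W  (b) Q = -0.0112 VAR  (c) S = 0.8554 VA  (d) PF = 0.9999 (leading)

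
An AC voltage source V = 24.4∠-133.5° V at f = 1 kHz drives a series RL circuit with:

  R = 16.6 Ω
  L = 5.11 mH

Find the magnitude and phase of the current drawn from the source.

Step 1 — Angular frequency: ω = 2π·f = 2π·1000 = 6283 rad/s.
Step 2 — Component impedances:
  R: Z = R = 16.6 Ω
  L: Z = jωL = j·6283·0.00511 = 0 + j32.11 Ω
Step 3 — Series combination: Z_total = R + L = 16.6 + j32.11 Ω = 36.14∠62.7° Ω.
Step 4 — Source phasor: V = 24.4∠-133.5° V = -16.8 - j17.7 V.
Step 5 — Ohm's law: I = V / Z_total = (-16.8 - j17.7) / (16.6 + j32.11) = -0.6484 + j0.1879 A.
Step 6 — Convert to polar: |I| = 0.6751 A, ∠I = 163.8°.

I = 0.6751∠163.8° A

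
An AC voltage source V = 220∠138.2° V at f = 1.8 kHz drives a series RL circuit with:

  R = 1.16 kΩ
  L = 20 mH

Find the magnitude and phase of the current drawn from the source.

Step 1 — Angular frequency: ω = 2π·f = 2π·1800 = 1.131e+04 rad/s.
Step 2 — Component impedances:
  R: Z = R = 1160 Ω
  L: Z = jωL = j·1.131e+04·0.02 = 0 + j226.2 Ω
Step 3 — Series combination: Z_total = R + L = 1160 + j226.2 Ω = 1182∠11.0° Ω.
Step 4 — Source phasor: V = 220∠138.2° V = -164 + j146.6 V.
Step 5 — Ohm's law: I = V / Z_total = (-164 + j146.6) / (1160 + j226.2) = -0.1125 + j0.1483 A.
Step 6 — Convert to polar: |I| = 0.1861 A, ∠I = 127.2°.

I = 0.1861∠127.2° A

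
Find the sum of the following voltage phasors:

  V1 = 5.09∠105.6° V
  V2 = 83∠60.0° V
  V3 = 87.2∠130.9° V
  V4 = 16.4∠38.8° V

Step 1 — Convert each phasor to rectangular form:
  V1 = 5.09·(cos(105.6°) + j·sin(105.6°)) = -1.369 + j4.902 V
  V2 = 83·(cos(60.0°) + j·sin(60.0°)) = 41.5 + j71.88 V
  V3 = 87.2·(cos(130.9°) + j·sin(130.9°)) = -57.09 + j65.91 V
  V4 = 16.4·(cos(38.8°) + j·sin(38.8°)) = 12.78 + j10.28 V
Step 2 — Sum components: V_total = -4.181 + j153 V.
Step 3 — Convert to polar: |V_total| = 153 V, ∠V_total = 91.6°.

V_total = 153∠91.6° V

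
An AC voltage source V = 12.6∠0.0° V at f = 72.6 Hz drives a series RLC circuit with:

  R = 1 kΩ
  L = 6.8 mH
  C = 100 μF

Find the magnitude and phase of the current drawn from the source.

Step 1 — Angular frequency: ω = 2π·f = 2π·72.6 = 456.2 rad/s.
Step 2 — Component impedances:
  R: Z = R = 1000 Ω
  L: Z = jωL = j·456.2·0.0068 = 0 + j3.102 Ω
  C: Z = 1/(jωC) = -j/(ω·C) = 0 - j21.92 Ω
Step 3 — Series combination: Z_total = R + L + C = 1000 - j18.82 Ω = 1000∠-1.1° Ω.
Step 4 — Source phasor: V = 12.6∠0.0° V = 12.6 V.
Step 5 — Ohm's law: I = V / Z_total = (12.6) / (1000 - j18.82) = 0.0126 + j0.0002371 A.
Step 6 — Convert to polar: |I| = 0.0126 A, ∠I = 1.1°.

I = 0.0126∠1.1° A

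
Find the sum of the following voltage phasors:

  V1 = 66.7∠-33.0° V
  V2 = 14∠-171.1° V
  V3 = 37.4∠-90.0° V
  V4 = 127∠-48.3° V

Step 1 — Convert each phasor to rectangular form:
  V1 = 66.7·(cos(-33.0°) + j·sin(-33.0°)) = 55.94 - j36.33 V
  V2 = 14·(cos(-171.1°) + j·sin(-171.1°)) = -13.83 - j2.166 V
  V3 = 37.4·(cos(-90.0°) + j·sin(-90.0°)) = 0 - j37.4 V
  V4 = 127·(cos(-48.3°) + j·sin(-48.3°)) = 84.48 - j94.82 V
Step 2 — Sum components: V_total = 126.6 - j170.7 V.
Step 3 — Convert to polar: |V_total| = 212.5 V, ∠V_total = -53.4°.

V_total = 212.5∠-53.4° V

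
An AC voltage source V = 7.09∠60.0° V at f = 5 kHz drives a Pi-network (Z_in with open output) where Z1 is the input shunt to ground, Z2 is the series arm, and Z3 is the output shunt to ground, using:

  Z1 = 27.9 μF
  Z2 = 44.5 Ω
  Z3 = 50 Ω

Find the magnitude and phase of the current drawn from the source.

Step 1 — Angular frequency: ω = 2π·f = 2π·5000 = 3.142e+04 rad/s.
Step 2 — Component impedances:
  Z1: Z = 1/(jωC) = -j/(ω·C) = 0 - j1.141 Ω
  Z2: Z = R = 44.5 Ω
  Z3: Z = R = 50 Ω
Step 3 — With open output, the series arm Z2 and the output shunt Z3 appear in series to ground: Z2 + Z3 = 94.5 Ω.
Step 4 — Parallel with input shunt Z1: Z_in = Z1 || (Z2 + Z3) = 0.01377 - j1.141 Ω = 1.141∠-89.3° Ω.
Step 5 — Source phasor: V = 7.09∠60.0° V = 3.545 + j6.14 V.
Step 6 — Ohm's law: I = V / Z_total = (3.545 + j6.14) / (0.01377 - j1.141) = -5.344 + j3.172 A.
Step 7 — Convert to polar: |I| = 6.215 A, ∠I = 149.3°.

I = 6.215∠149.3° A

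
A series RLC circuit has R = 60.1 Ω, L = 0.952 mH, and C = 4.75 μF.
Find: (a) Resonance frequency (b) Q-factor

Step 1 — Resonance condition Im(Z)=0 gives ω₀ = 1/√(LC).
Step 2 — ω₀ = 1/√(0.000952·4.75e-06) = 1.487e+04 rad/s.
Step 3 — f₀ = ω₀/(2π) = 2367 Hz.
Step 4 — Series Q: Q = ω₀L/R = 1.487e+04·0.000952/60.1 = 0.2356.

(a) f₀ = 2367 Hz  (b) Q = 0.2356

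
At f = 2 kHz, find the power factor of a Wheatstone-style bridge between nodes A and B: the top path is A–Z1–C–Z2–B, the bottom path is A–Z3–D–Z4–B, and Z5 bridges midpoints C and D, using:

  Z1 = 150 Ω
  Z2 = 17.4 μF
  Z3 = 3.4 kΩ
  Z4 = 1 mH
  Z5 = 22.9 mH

Step 1 — Angular frequency: ω = 2π·f = 2π·2000 = 1.257e+04 rad/s.
Step 2 — Component impedances:
  Z1: Z = R = 150 Ω
  Z2: Z = 1/(jωC) = -j/(ω·C) = 0 - j4.573 Ω
  Z3: Z = R = 3400 Ω
  Z4: Z = jωL = j·1.257e+04·0.001 = 0 + j12.57 Ω
  Z5: Z = jωL = j·1.257e+04·0.0229 = 0 + j287.8 Ω
Step 3 — Bridge requires nodal analysis (the Z5 bridge couples midpoints C and D, so the two paths cannot be reduced to a simple series/parallel combination). Setting node B to ground and injecting 1 A at node A, the 3-node admittance system at A, C, D solves to V_A = Z_AB = 143.7 - j4.254 Ω = 143.7∠-1.7° Ω.
Step 4 — Power factor: PF = cos(φ) = Re(Z)/|Z| = 143.67/143.73 = 0.9996.
Step 5 — Type: Im(Z) = -4.254 ⇒ leading (phase φ = -1.7°).

PF = 0.9996 (leading, φ = -1.7°)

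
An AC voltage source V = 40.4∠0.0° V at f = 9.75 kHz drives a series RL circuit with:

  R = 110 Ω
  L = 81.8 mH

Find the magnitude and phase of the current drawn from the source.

Step 1 — Angular frequency: ω = 2π·f = 2π·9750 = 6.126e+04 rad/s.
Step 2 — Component impedances:
  R: Z = R = 110 Ω
  L: Z = jωL = j·6.126e+04·0.0818 = 0 + j5011 Ω
Step 3 — Series combination: Z_total = R + L = 110 + j5011 Ω = 5012∠88.7° Ω.
Step 4 — Source phasor: V = 40.4∠0.0° V = 40.4 V.
Step 5 — Ohm's law: I = V / Z_total = (40.4) / (110 + j5011) = 0.0001769 - j0.008058 A.
Step 6 — Convert to polar: |I| = 0.00806 A, ∠I = -88.7°.

I = 0.00806∠-88.7° A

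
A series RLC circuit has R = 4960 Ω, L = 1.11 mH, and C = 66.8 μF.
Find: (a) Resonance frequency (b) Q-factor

Step 1 — Resonance condition Im(Z)=0 gives ω₀ = 1/√(LC).
Step 2 — ω₀ = 1/√(0.00111·6.68e-05) = 3672 rad/s.
Step 3 — f₀ = ω₀/(2π) = 584.5 Hz.
Step 4 — Series Q: Q = ω₀L/R = 3672·0.00111/4960 = 0.0008218.

(a) f₀ = 584.5 Hz  (b) Q = 0.0008218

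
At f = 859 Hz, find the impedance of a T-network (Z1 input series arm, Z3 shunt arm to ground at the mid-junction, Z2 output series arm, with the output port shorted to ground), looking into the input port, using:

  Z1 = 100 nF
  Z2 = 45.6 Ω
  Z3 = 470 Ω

Step 1 — Angular frequency: ω = 2π·f = 2π·859 = 5397 rad/s.
Step 2 — Component impedances:
  Z1: Z = 1/(jωC) = -j/(ω·C) = 0 - j1853 Ω
  Z2: Z = R = 45.6 Ω
  Z3: Z = R = 470 Ω
Step 3 — With the output port shorted to ground, the output series arm Z2 runs from the junction to ground; the shunt arm Z3 also runs from the junction to ground. They appear in parallel: Z3 || Z2 = 41.57 Ω.
Step 4 — Series with input arm Z1: Z_in = Z1 + (Z3 || Z2) = 41.57 - j1853 Ω = 1853∠-88.7° Ω.

Z = 41.57 - j1853 Ω = 1853∠-88.7° Ω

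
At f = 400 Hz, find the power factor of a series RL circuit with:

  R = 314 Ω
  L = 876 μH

Step 1 — Angular frequency: ω = 2π·f = 2π·400 = 2513 rad/s.
Step 2 — Component impedances:
  R: Z = R = 314 Ω
  L: Z = jωL = j·2513·0.000876 = 0 + j2.202 Ω
Step 3 — Series combination: Z_total = R + L = 314 + j2.202 Ω = 314∠0.4° Ω.
Step 4 — Power factor: PF = cos(φ) = Re(Z)/|Z| = 314/314 = 1.
Step 5 — Type: Im(Z) = 2.202 ⇒ lagging (phase φ = 0.4°).

PF = 1 (lagging, φ = 0.4°)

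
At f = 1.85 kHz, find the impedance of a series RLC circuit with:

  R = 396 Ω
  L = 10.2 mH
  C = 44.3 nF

Step 1 — Angular frequency: ω = 2π·f = 2π·1850 = 1.162e+04 rad/s.
Step 2 — Component impedances:
  R: Z = R = 396 Ω
  L: Z = jωL = j·1.162e+04·0.0102 = 0 + j118.6 Ω
  C: Z = 1/(jωC) = -j/(ω·C) = 0 - j1942 Ω
Step 3 — Series combination: Z_total = R + L + C = 396 - j1823 Ω = 1866∠-77.7° Ω.

Z = 396 - j1823 Ω = 1866∠-77.7° Ω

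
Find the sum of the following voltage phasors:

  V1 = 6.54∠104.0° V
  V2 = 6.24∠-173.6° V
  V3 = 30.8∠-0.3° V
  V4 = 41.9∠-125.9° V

Step 1 — Convert each phasor to rectangular form:
  V1 = 6.54·(cos(104.0°) + j·sin(104.0°)) = -1.582 + j6.346 V
  V2 = 6.24·(cos(-173.6°) + j·sin(-173.6°)) = -6.201 - j0.6956 V
  V3 = 30.8·(cos(-0.3°) + j·sin(-0.3°)) = 30.8 - j0.1613 V
  V4 = 41.9·(cos(-125.9°) + j·sin(-125.9°)) = -24.57 - j33.94 V
Step 2 — Sum components: V_total = -1.553 - j28.45 V.
Step 3 — Convert to polar: |V_total| = 28.49 V, ∠V_total = -93.1°.

V_total = 28.49∠-93.1° V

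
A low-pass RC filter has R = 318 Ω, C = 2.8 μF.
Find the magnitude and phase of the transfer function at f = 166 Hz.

Step 1 — Angular frequency: ω = 2π·166 = 1043 rad/s.
Step 2 — Transfer function: H(jω) = 1/(1 + jωRC).
Step 3 — Denominator: 1 + jωRC = 1 + j·1043·318·2.8e-06 = 1 + j0.9287.
Step 4 — H = 0.5369 - j0.4986.
Step 5 — Magnitude: |H| = 0.7327 (-2.7 dB); phase: φ = -42.9°.

|H| = 0.7327 (-2.7 dB), φ = -42.9°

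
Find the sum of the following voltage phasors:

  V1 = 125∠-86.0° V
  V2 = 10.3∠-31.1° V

Step 1 — Convert each phasor to rectangular form:
  V1 = 125·(cos(-86.0°) + j·sin(-86.0°)) = 8.72 - j124.7 V
  V2 = 10.3·(cos(-31.1°) + j·sin(-31.1°)) = 8.82 - j5.32 V
Step 2 — Sum components: V_total = 17.54 - j130 V.
Step 3 — Convert to polar: |V_total| = 131.2 V, ∠V_total = -82.3°.

V_total = 131.2∠-82.3° V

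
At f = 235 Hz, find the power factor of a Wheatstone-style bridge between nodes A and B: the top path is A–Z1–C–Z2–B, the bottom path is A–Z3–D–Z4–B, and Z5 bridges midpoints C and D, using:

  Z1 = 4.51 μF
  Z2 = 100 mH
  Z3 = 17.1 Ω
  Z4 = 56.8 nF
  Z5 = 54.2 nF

Step 1 — Angular frequency: ω = 2π·f = 2π·235 = 1477 rad/s.
Step 2 — Component impedances:
  Z1: Z = 1/(jωC) = -j/(ω·C) = 0 - j150.2 Ω
  Z2: Z = jωL = j·1477·0.1 = 0 + j147.7 Ω
  Z3: Z = R = 17.1 Ω
  Z4: Z = 1/(jωC) = -j/(ω·C) = 0 - j1.192e+04 Ω
  Z5: Z = 1/(jωC) = -j/(ω·C) = 0 - j1.25e+04 Ω
Step 3 — Bridge requires nodal analysis (the Z5 bridge couples midpoints C and D, so the two paths cannot be reduced to a simple series/parallel combination). Setting node B to ground and injecting 1 A at node A, the 3-node admittance system at A, C, D solves to V_A = Z_AB = 0.002436 - j0.7293 Ω = 0.7293∠-89.8° Ω.
Step 4 — Power factor: PF = cos(φ) = Re(Z)/|Z| = 0.002436/0.7293 = 0.00334.
Step 5 — Type: Im(Z) = -0.7293 ⇒ leading (phase φ = -89.8°).

PF = 0.00334 (leading, φ = -89.8°)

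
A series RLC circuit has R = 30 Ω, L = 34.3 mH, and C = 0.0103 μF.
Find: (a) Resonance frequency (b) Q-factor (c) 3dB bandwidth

Step 1 — Resonance condition Im(Z)=0 gives ω₀ = 1/√(LC).
Step 2 — ω₀ = 1/√(0.0343·1.03e-08) = 5.32e+04 rad/s.
Step 3 — f₀ = ω₀/(2π) = 8467 Hz.
Step 4 — Series Q: Q = ω₀L/R = 5.32e+04·0.0343/30 = 60.83.
Step 5 — 3dB bandwidth: Δω = ω₀/Q = 874.6 rad/s; BW = Δω/(2π) = 139.2 Hz.

(a) f₀ = 8467 Hz  (b) Q = 60.83  (c) BW = 139.2 Hz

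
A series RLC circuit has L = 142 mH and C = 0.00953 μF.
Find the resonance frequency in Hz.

Step 1 — Resonance condition Im(Z)=0 gives ω₀ = 1/√(LC).
Step 2 — ω₀ = 1/√(0.142·9.53e-09) = 2.718e+04 rad/s.
Step 3 — f₀ = ω₀/(2π) = 4326 Hz.

f₀ = 4326 Hz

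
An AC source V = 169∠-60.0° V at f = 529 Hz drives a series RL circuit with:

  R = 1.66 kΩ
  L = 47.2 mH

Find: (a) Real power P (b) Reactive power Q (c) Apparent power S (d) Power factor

Step 1 — Angular frequency: ω = 2π·f = 2π·529 = 3324 rad/s.
Step 2 — Component impedances:
  R: Z = R = 1660 Ω
  L: Z = jωL = j·3324·0.0472 = 0 + j156.9 Ω
Step 3 — Series combination: Z_total = R + L = 1660 + j156.9 Ω = 1667∠5.4° Ω.
Step 4 — Source phasor: V = 169∠-60.0° V = 84.5 - j146.4 V.
Step 5 — Current: I = V / Z = 0.04219 - j0.09216 A = 0.1014∠-65.4° A.
Step 6 — Complex power: S = V·I* = 17.05 + j1.612 VA.
Step 7 — Real power: P = Re(S) = 17.05 W.
Step 8 — Reactive power: Q = Im(S) = 1.612 VAR.
Step 9 — Apparent power: |S| = 17.13 VA.
Step 10 — Power factor: PF = P/|S| = 0.9956 (lagging).

(a) P = 17.05 W  (b) Q = 1.612 VAR  (c) S = 17.13 VA  (d) PF = 0.9956 (lagging)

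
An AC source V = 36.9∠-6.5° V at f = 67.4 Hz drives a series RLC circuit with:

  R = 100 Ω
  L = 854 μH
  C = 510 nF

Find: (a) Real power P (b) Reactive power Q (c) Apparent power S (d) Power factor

Step 1 — Angular frequency: ω = 2π·f = 2π·67.4 = 423.5 rad/s.
Step 2 — Component impedances:
  R: Z = R = 100 Ω
  L: Z = jωL = j·423.5·0.000854 = 0 + j0.3617 Ω
  C: Z = 1/(jωC) = -j/(ω·C) = 0 - j4630 Ω
Step 3 — Series combination: Z_total = R + L + C = 100 - j4630 Ω = 4631∠-88.8° Ω.
Step 4 — Source phasor: V = 36.9∠-6.5° V = 36.66 - j4.177 V.
Step 5 — Current: I = V / Z = 0.001073 + j0.007896 A = 0.007968∠82.3° A.
Step 6 — Complex power: S = V·I* = 0.006349 - j0.294 VA.
Step 7 — Real power: P = Re(S) = 0.006349 W.
Step 8 — Reactive power: Q = Im(S) = -0.294 VAR.
Step 9 — Apparent power: |S| = 0.294 VA.
Step 10 — Power factor: PF = P/|S| = 0.02159 (leading).

(a) P = 0.006349 W  (b) Q = -0.294 VAR  (c) S = 0.294 VA  (d) PF = 0.02159 (leading)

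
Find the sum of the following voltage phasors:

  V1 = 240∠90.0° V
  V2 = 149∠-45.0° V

Step 1 — Convert each phasor to rectangular form:
  V1 = 240·(cos(90.0°) + j·sin(90.0°)) = 0 + j240 V
  V2 = 149·(cos(-45.0°) + j·sin(-45.0°)) = 105.4 - j105.4 V
Step 2 — Sum components: V_total = 105.4 + j134.6 V.
Step 3 — Convert to polar: |V_total| = 171 V, ∠V_total = 52.0°.

V_total = 171∠52.0° V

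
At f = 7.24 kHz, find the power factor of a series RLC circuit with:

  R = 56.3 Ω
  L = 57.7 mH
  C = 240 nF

Step 1 — Angular frequency: ω = 2π·f = 2π·7240 = 4.549e+04 rad/s.
Step 2 — Component impedances:
  R: Z = R = 56.3 Ω
  L: Z = jωL = j·4.549e+04·0.0577 = 0 + j2625 Ω
  C: Z = 1/(jωC) = -j/(ω·C) = 0 - j91.59 Ω
Step 3 — Series combination: Z_total = R + L + C = 56.3 + j2533 Ω = 2534∠88.7° Ω.
Step 4 — Power factor: PF = cos(φ) = Re(Z)/|Z| = 56.3/2534 = 0.02222.
Step 5 — Type: Im(Z) = 2533 ⇒ lagging (phase φ = 88.7°).

PF = 0.02222 (lagging, φ = 88.7°)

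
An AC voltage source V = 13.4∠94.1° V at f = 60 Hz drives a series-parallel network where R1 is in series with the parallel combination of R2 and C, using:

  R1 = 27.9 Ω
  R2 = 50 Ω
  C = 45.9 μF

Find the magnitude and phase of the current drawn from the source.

Step 1 — Angular frequency: ω = 2π·f = 2π·60 = 377 rad/s.
Step 2 — Component impedances:
  R1: Z = R = 27.9 Ω
  R2: Z = R = 50 Ω
  C: Z = 1/(jωC) = -j/(ω·C) = 0 - j57.79 Ω
Step 3 — Parallel branch: R2 || C = 1/(1/R2 + 1/C) = 28.59 - j24.74 Ω.
Step 4 — Series with R1: Z_total = R1 + (R2 || C) = 56.49 - j24.74 Ω = 61.67∠-23.6° Ω.
Step 5 — Source phasor: V = 13.4∠94.1° V = -0.9581 + j13.37 V.
Step 6 — Ohm's law: I = V / Z_total = (-0.9581 + j13.37) / (56.49 - j24.74) = -0.1012 + j0.1923 A.
Step 7 — Convert to polar: |I| = 0.2173 A, ∠I = 117.7°.

I = 0.2173∠117.7° A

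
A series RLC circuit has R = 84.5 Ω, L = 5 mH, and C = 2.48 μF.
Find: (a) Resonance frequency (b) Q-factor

Step 1 — Resonance condition Im(Z)=0 gives ω₀ = 1/√(LC).
Step 2 — ω₀ = 1/√(0.005·2.48e-06) = 8980 rad/s.
Step 3 — f₀ = ω₀/(2π) = 1429 Hz.
Step 4 — Series Q: Q = ω₀L/R = 8980·0.005/84.5 = 0.5314.

(a) f₀ = 1429 Hz  (b) Q = 0.5314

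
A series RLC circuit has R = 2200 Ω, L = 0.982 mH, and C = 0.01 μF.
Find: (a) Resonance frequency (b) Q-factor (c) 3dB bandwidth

Step 1 — Resonance condition Im(Z)=0 gives ω₀ = 1/√(LC).
Step 2 — ω₀ = 1/√(0.000982·1e-08) = 3.191e+05 rad/s.
Step 3 — f₀ = ω₀/(2π) = 5.079e+04 Hz.
Step 4 — Series Q: Q = ω₀L/R = 3.191e+05·0.000982/2200 = 0.1424.
Step 5 — 3dB bandwidth: Δω = ω₀/Q = 2.24e+06 rad/s; BW = Δω/(2π) = 3.566e+05 Hz.

(a) f₀ = 5.079e+04 Hz  (b) Q = 0.1424  (c) BW = 3.566e+05 Hz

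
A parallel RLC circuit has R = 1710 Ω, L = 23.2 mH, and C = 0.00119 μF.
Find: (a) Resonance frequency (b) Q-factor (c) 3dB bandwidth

Step 1 — Resonance: ω₀ = 1/√(LC) = 1/√(0.0232·1.19e-09) = 1.903e+05 rad/s.
Step 2 — f₀ = ω₀/(2π) = 3.029e+04 Hz.
Step 3 — Parallel Q: Q = R/(ω₀L) = 1710/(1.903e+05·0.0232) = 0.3873.
Step 4 — Bandwidth: Δω = ω₀/Q = 4.914e+05 rad/s; BW = Δω/(2π) = 7.821e+04 Hz.

(a) f₀ = 3.029e+04 Hz  (b) Q = 0.3873  (c) BW = 7.821e+04 Hz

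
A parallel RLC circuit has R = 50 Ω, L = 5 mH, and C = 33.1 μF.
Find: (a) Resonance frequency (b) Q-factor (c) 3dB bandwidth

Step 1 — Resonance: ω₀ = 1/√(LC) = 1/√(0.005·3.31e-05) = 2458 rad/s.
Step 2 — f₀ = ω₀/(2π) = 391.2 Hz.
Step 3 — Parallel Q: Q = R/(ω₀L) = 50/(2458·0.005) = 4.068.
Step 4 — Bandwidth: Δω = ω₀/Q = 604.2 rad/s; BW = Δω/(2π) = 96.17 Hz.

(a) f₀ = 391.2 Hz  (b) Q = 4.068  (c) BW = 96.17 Hz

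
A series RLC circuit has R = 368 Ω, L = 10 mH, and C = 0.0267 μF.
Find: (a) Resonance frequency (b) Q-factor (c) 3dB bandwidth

Step 1 — Resonance condition Im(Z)=0 gives ω₀ = 1/√(LC).
Step 2 — ω₀ = 1/√(0.01·2.67e-08) = 6.12e+04 rad/s.
Step 3 — f₀ = ω₀/(2π) = 9740 Hz.
Step 4 — Series Q: Q = ω₀L/R = 6.12e+04·0.01/368 = 1.663.
Step 5 — 3dB bandwidth: Δω = ω₀/Q = 3.68e+04 rad/s; BW = Δω/(2π) = 5857 Hz.

(a) f₀ = 9740 Hz  (b) Q = 1.663  (c) BW = 5857 Hz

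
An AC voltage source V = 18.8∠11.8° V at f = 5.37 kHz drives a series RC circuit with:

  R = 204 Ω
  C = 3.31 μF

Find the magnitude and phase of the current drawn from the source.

Step 1 — Angular frequency: ω = 2π·f = 2π·5370 = 3.374e+04 rad/s.
Step 2 — Component impedances:
  R: Z = R = 204 Ω
  C: Z = 1/(jωC) = -j/(ω·C) = 0 - j8.954 Ω
Step 3 — Series combination: Z_total = R + C = 204 - j8.954 Ω = 204.2∠-2.5° Ω.
Step 4 — Source phasor: V = 18.8∠11.8° V = 18.4 + j3.845 V.
Step 5 — Ohm's law: I = V / Z_total = (18.4 + j3.845) / (204 - j8.954) = 0.08921 + j0.02276 A.
Step 6 — Convert to polar: |I| = 0.09207 A, ∠I = 14.3°.

I = 0.09207∠14.3° A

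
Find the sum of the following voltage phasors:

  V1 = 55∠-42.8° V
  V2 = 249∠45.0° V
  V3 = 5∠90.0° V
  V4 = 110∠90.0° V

Step 1 — Convert each phasor to rectangular form:
  V1 = 55·(cos(-42.8°) + j·sin(-42.8°)) = 40.36 - j37.37 V
  V2 = 249·(cos(45.0°) + j·sin(45.0°)) = 176.1 + j176.1 V
  V3 = 5·(cos(90.0°) + j·sin(90.0°)) = 0 + j5 V
  V4 = 110·(cos(90.0°) + j·sin(90.0°)) = 0 + j110 V
Step 2 — Sum components: V_total = 216.4 + j253.7 V.
Step 3 — Convert to polar: |V_total| = 333.5 V, ∠V_total = 49.5°.

V_total = 333.5∠49.5° V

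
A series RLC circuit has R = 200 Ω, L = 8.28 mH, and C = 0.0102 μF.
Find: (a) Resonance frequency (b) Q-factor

Step 1 — Resonance condition Im(Z)=0 gives ω₀ = 1/√(LC).
Step 2 — ω₀ = 1/√(0.00828·1.02e-08) = 1.088e+05 rad/s.
Step 3 — f₀ = ω₀/(2π) = 1.732e+04 Hz.
Step 4 — Series Q: Q = ω₀L/R = 1.088e+05·0.00828/200 = 4.505.

(a) f₀ = 1.732e+04 Hz  (b) Q = 4.505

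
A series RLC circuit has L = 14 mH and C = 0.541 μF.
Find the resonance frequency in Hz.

Step 1 — Resonance condition Im(Z)=0 gives ω₀ = 1/√(LC).
Step 2 — ω₀ = 1/√(0.014·5.41e-07) = 1.149e+04 rad/s.
Step 3 — f₀ = ω₀/(2π) = 1829 Hz.

f₀ = 1829 Hz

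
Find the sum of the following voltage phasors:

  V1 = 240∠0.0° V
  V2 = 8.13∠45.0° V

Step 1 — Convert each phasor to rectangular form:
  V1 = 240·(cos(0.0°) + j·sin(0.0°)) = 240 V
  V2 = 8.13·(cos(45.0°) + j·sin(45.0°)) = 5.749 + j5.749 V
Step 2 — Sum components: V_total = 245.7 + j5.749 V.
Step 3 — Convert to polar: |V_total| = 245.8 V, ∠V_total = 1.3°.

V_total = 245.8∠1.3° V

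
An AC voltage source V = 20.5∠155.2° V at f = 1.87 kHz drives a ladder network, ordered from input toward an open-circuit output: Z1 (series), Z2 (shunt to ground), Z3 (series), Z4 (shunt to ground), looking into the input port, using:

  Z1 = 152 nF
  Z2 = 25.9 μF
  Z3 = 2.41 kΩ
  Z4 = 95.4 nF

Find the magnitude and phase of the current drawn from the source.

Step 1 — Angular frequency: ω = 2π·f = 2π·1870 = 1.175e+04 rad/s.
Step 2 — Component impedances:
  Z1: Z = 1/(jωC) = -j/(ω·C) = 0 - j559.9 Ω
  Z2: Z = 1/(jωC) = -j/(ω·C) = 0 - j3.286 Ω
  Z3: Z = R = 2410 Ω
  Z4: Z = 1/(jωC) = -j/(ω·C) = 0 - j892.1 Ω
Step 3 — Ladder network (open output): work backward from the far end, alternating series and parallel combinations. Z_in = 0.003937 - j563.2 Ω = 563.2∠-90.0° Ω.
Step 4 — Source phasor: V = 20.5∠155.2° V = -18.61 + j8.599 V.
Step 5 — Ohm's law: I = V / Z_total = (-18.61 + j8.599) / (0.003937 - j563.2) = -0.01527 - j0.03304 A.
Step 6 — Convert to polar: |I| = 0.0364 A, ∠I = -114.8°.

I = 0.0364∠-114.8° A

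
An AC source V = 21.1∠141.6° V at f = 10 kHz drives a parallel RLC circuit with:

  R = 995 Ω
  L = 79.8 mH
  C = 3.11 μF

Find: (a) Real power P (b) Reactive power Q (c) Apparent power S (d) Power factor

Step 1 — Angular frequency: ω = 2π·f = 2π·1e+04 = 6.283e+04 rad/s.
Step 2 — Component impedances:
  R: Z = R = 995 Ω
  L: Z = jωL = j·6.283e+04·0.0798 = 0 + j5014 Ω
  C: Z = 1/(jωC) = -j/(ω·C) = 0 - j5.118 Ω
Step 3 — Parallel combination: 1/Z_total = 1/R + 1/L + 1/C; Z_total = 0.02637 - j5.123 Ω = 5.123∠-89.7° Ω.
Step 4 — Source phasor: V = 21.1∠141.6° V = -16.54 + j13.11 V.
Step 5 — Current: I = V / Z = -2.575 - j3.215 A = 4.119∠-128.7° A.
Step 6 — Complex power: S = V·I* = 0.4474 - j86.91 VA.
Step 7 — Real power: P = Re(S) = 0.4474 W.
Step 8 — Reactive power: Q = Im(S) = -86.91 VAR.
Step 9 — Apparent power: |S| = 86.91 VA.
Step 10 — Power factor: PF = P/|S| = 0.005148 (leading).

(a) P = 0.4474 W  (b) Q = -86.91 VAR  (c) S = 86.91 VA  (d) PF = 0.005148 (leading)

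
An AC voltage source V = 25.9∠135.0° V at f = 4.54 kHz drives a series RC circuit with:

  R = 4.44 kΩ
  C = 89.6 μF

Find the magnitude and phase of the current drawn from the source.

Step 1 — Angular frequency: ω = 2π·f = 2π·4540 = 2.853e+04 rad/s.
Step 2 — Component impedances:
  R: Z = R = 4440 Ω
  C: Z = 1/(jωC) = -j/(ω·C) = 0 - j0.3913 Ω
Step 3 — Series combination: Z_total = R + C = 4440 - j0.3913 Ω = 4440∠-0.0° Ω.
Step 4 — Source phasor: V = 25.9∠135.0° V = -18.31 + j18.31 V.
Step 5 — Ohm's law: I = V / Z_total = (-18.31 + j18.31) / (4440 - j0.3913) = -0.004125 + j0.004124 A.
Step 6 — Convert to polar: |I| = 0.005833 A, ∠I = 135.0°.

I = 0.005833∠135.0° A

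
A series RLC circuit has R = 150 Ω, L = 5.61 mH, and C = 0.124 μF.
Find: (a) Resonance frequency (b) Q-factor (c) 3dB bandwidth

Step 1 — Resonance: ω₀ = 1/√(LC) = 1/√(0.00561·1.24e-07) = 3.791e+04 rad/s.
Step 2 — f₀ = ω₀/(2π) = 6034 Hz.
Step 3 — Series Q: Q = ω₀L/R = 3.791e+04·0.00561/150 = 1.418.
Step 4 — Bandwidth: Δω = ω₀/Q = 2.674e+04 rad/s; BW = Δω/(2π) = 4255 Hz.

(a) f₀ = 6034 Hz  (b) Q = 1.418  (c) BW = 4255 Hz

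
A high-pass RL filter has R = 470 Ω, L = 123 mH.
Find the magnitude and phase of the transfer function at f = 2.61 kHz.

Step 1 — Angular frequency: ω = 2π·2610 = 1.64e+04 rad/s.
Step 2 — Transfer function: H(jω) = jωL/(R + jωL).
Step 3 — Numerator jωL = j·2017; denominator R + jωL = 470 + j2017.
Step 4 — H = 0.9485 + j0.221.
Step 5 — Magnitude: |H| = 0.9739 (-0.2 dB); phase: φ = 13.1°.

|H| = 0.9739 (-0.2 dB), φ = 13.1°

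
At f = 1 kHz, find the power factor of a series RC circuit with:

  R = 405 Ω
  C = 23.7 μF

Step 1 — Angular frequency: ω = 2π·f = 2π·1000 = 6283 rad/s.
Step 2 — Component impedances:
  R: Z = R = 405 Ω
  C: Z = 1/(jωC) = -j/(ω·C) = 0 - j6.715 Ω
Step 3 — Series combination: Z_total = R + C = 405 - j6.715 Ω = 405.1∠-0.9° Ω.
Step 4 — Power factor: PF = cos(φ) = Re(Z)/|Z| = 405/405.06 = 0.9999.
Step 5 — Type: Im(Z) = -6.715 ⇒ leading (phase φ = -0.9°).

PF = 0.9999 (leading, φ = -0.9°)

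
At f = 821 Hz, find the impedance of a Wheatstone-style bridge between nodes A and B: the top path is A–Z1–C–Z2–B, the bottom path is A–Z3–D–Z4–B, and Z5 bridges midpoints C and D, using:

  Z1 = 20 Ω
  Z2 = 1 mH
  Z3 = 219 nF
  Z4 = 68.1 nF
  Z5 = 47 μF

Step 1 — Angular frequency: ω = 2π·f = 2π·821 = 5158 rad/s.
Step 2 — Component impedances:
  Z1: Z = R = 20 Ω
  Z2: Z = jωL = j·5158·0.001 = 0 + j5.158 Ω
  Z3: Z = 1/(jωC) = -j/(ω·C) = 0 - j885.2 Ω
  Z4: Z = 1/(jωC) = -j/(ω·C) = 0 - j2847 Ω
  Z5: Z = 1/(jωC) = -j/(ω·C) = 0 - j4.125 Ω
Step 3 — Bridge requires nodal analysis (the Z5 bridge couples midpoints C and D, so the two paths cannot be reduced to a simple series/parallel combination). Setting node B to ground and injecting 1 A at node A, the 3-node admittance system at A, C, D solves to V_A = Z_AB = 19.99 + j4.718 Ω = 20.54∠13.3° Ω.

Z = 19.99 + j4.718 Ω = 20.54∠13.3° Ω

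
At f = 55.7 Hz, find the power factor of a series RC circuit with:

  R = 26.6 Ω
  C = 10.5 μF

Step 1 — Angular frequency: ω = 2π·f = 2π·55.7 = 350 rad/s.
Step 2 — Component impedances:
  R: Z = R = 26.6 Ω
  C: Z = 1/(jωC) = -j/(ω·C) = 0 - j272.1 Ω
Step 3 — Series combination: Z_total = R + C = 26.6 - j272.1 Ω = 273.4∠-84.4° Ω.
Step 4 — Power factor: PF = cos(φ) = Re(Z)/|Z| = 26.6/273.43 = 0.09728.
Step 5 — Type: Im(Z) = -272.1 ⇒ leading (phase φ = -84.4°).

PF = 0.09728 (leading, φ = -84.4°)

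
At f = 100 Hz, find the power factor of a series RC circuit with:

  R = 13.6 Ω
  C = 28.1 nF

Step 1 — Angular frequency: ω = 2π·f = 2π·100 = 628.3 rad/s.
Step 2 — Component impedances:
  R: Z = R = 13.6 Ω
  C: Z = 1/(jωC) = -j/(ω·C) = 0 - j5.664e+04 Ω
Step 3 — Series combination: Z_total = R + C = 13.6 - j5.664e+04 Ω = 5.664e+04∠-90.0° Ω.
Step 4 — Power factor: PF = cos(φ) = Re(Z)/|Z| = 13.6/5.664e+04 = 0.0002401.
Step 5 — Type: Im(Z) = -5.664e+04 ⇒ leading (phase φ = -90.0°).

PF = 0.0002401 (leading, φ = -90.0°)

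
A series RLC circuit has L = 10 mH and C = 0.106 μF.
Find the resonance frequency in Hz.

Step 1 — Resonance condition Im(Z)=0 gives ω₀ = 1/√(LC).
Step 2 — ω₀ = 1/√(0.01·1.06e-07) = 3.071e+04 rad/s.
Step 3 — f₀ = ω₀/(2π) = 4888 Hz.

f₀ = 4888 Hz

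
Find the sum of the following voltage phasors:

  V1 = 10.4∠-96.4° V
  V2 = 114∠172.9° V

Step 1 — Convert each phasor to rectangular form:
  V1 = 10.4·(cos(-96.4°) + j·sin(-96.4°)) = -1.159 - j10.34 V
  V2 = 114·(cos(172.9°) + j·sin(172.9°)) = -113.1 + j14.09 V
Step 2 — Sum components: V_total = -114.3 + j3.755 V.
Step 3 — Convert to polar: |V_total| = 114.3 V, ∠V_total = 178.1°.

V_total = 114.3∠178.1° V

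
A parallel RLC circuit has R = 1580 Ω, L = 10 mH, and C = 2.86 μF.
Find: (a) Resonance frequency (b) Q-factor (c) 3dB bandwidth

Step 1 — Resonance: ω₀ = 1/√(LC) = 1/√(0.01·2.86e-06) = 5913 rad/s.
Step 2 — f₀ = ω₀/(2π) = 941.1 Hz.
Step 3 — Parallel Q: Q = R/(ω₀L) = 1580/(5913·0.01) = 26.72.
Step 4 — Bandwidth: Δω = ω₀/Q = 221.3 rad/s; BW = Δω/(2π) = 35.22 Hz.

(a) f₀ = 941.1 Hz  (b) Q = 26.72  (c) BW = 35.22 Hz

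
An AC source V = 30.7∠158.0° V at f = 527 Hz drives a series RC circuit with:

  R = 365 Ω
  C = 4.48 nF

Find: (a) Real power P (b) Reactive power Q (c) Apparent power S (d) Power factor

Step 1 — Angular frequency: ω = 2π·f = 2π·527 = 3311 rad/s.
Step 2 — Component impedances:
  R: Z = R = 365 Ω
  C: Z = 1/(jωC) = -j/(ω·C) = 0 - j6.741e+04 Ω
Step 3 — Series combination: Z_total = R + C = 365 - j6.741e+04 Ω = 6.741e+04∠-89.7° Ω.
Step 4 — Source phasor: V = 30.7∠158.0° V = -28.46 + j11.5 V.
Step 5 — Current: I = V / Z = -0.0001729 - j0.0004213 A = 0.0004554∠-112.3° A.
Step 6 — Complex power: S = V·I* = 7.57e-05 - j0.01398 VA.
Step 7 — Real power: P = Re(S) = 7.57e-05 W.
Step 8 — Reactive power: Q = Im(S) = -0.01398 VAR.
Step 9 — Apparent power: |S| = 0.01398 VA.
Step 10 — Power factor: PF = P/|S| = 0.005414 (leading).

(a) P = 7.57e-05 W  (b) Q = -0.01398 VAR  (c) S = 0.01398 VA  (d) PF = 0.005414 (leading)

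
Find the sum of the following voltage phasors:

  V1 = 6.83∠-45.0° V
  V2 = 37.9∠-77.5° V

Step 1 — Convert each phasor to rectangular form:
  V1 = 6.83·(cos(-45.0°) + j·sin(-45.0°)) = 4.83 - j4.83 V
  V2 = 37.9·(cos(-77.5°) + j·sin(-77.5°)) = 8.203 - j37 V
Step 2 — Sum components: V_total = 13.03 - j41.83 V.
Step 3 — Convert to polar: |V_total| = 43.81 V, ∠V_total = -72.7°.

V_total = 43.81∠-72.7° V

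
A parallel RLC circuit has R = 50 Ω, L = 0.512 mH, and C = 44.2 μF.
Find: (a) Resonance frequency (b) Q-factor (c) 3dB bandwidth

Step 1 — Resonance: ω₀ = 1/√(LC) = 1/√(0.000512·4.42e-05) = 6647 rad/s.
Step 2 — f₀ = ω₀/(2π) = 1058 Hz.
Step 3 — Parallel Q: Q = R/(ω₀L) = 50/(6647·0.000512) = 14.69.
Step 4 — Bandwidth: Δω = ω₀/Q = 452.5 rad/s; BW = Δω/(2π) = 72.02 Hz.

(a) f₀ = 1058 Hz  (b) Q = 14.69  (c) BW = 72.02 Hz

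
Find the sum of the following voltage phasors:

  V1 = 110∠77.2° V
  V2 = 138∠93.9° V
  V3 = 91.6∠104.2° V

Step 1 — Convert each phasor to rectangular form:
  V1 = 110·(cos(77.2°) + j·sin(77.2°)) = 24.37 + j107.3 V
  V2 = 138·(cos(93.9°) + j·sin(93.9°)) = -9.386 + j137.7 V
  V3 = 91.6·(cos(104.2°) + j·sin(104.2°)) = -22.47 + j88.8 V
Step 2 — Sum components: V_total = -7.486 + j333.7 V.
Step 3 — Convert to polar: |V_total| = 333.8 V, ∠V_total = 91.3°.

V_total = 333.8∠91.3° V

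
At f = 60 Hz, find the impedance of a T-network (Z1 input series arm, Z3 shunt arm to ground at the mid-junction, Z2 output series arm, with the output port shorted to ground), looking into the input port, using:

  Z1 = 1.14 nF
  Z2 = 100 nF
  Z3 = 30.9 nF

Step 1 — Angular frequency: ω = 2π·f = 2π·60 = 377 rad/s.
Step 2 — Component impedances:
  Z1: Z = 1/(jωC) = -j/(ω·C) = 0 - j2.327e+06 Ω
  Z2: Z = 1/(jωC) = -j/(ω·C) = 0 - j2.653e+04 Ω
  Z3: Z = 1/(jωC) = -j/(ω·C) = 0 - j8.584e+04 Ω
Step 3 — With the output port shorted to ground, the output series arm Z2 runs from the junction to ground; the shunt arm Z3 also runs from the junction to ground. They appear in parallel: Z3 || Z2 = 0 - j2.026e+04 Ω.
Step 4 — Series with input arm Z1: Z_in = Z1 + (Z3 || Z2) = 0 - j2.347e+06 Ω = 2.347e+06∠-90.0° Ω.

Z = 0 - j2.347e+06 Ω = 2.347e+06∠-90.0° Ω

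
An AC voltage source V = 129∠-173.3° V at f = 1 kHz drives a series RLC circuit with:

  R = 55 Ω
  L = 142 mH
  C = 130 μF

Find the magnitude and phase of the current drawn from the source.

Step 1 — Angular frequency: ω = 2π·f = 2π·1000 = 6283 rad/s.
Step 2 — Component impedances:
  R: Z = R = 55 Ω
  L: Z = jωL = j·6283·0.142 = 0 + j892.2 Ω
  C: Z = 1/(jωC) = -j/(ω·C) = 0 - j1.224 Ω
Step 3 — Series combination: Z_total = R + L + C = 55 + j891 Ω = 892.7∠86.5° Ω.
Step 4 — Source phasor: V = 129∠-173.3° V = -128.1 - j15.05 V.
Step 5 — Ohm's law: I = V / Z_total = (-128.1 - j15.05) / (55 + j891) = -0.02567 + j0.1422 A.
Step 6 — Convert to polar: |I| = 0.1445 A, ∠I = 100.2°.

I = 0.1445∠100.2° A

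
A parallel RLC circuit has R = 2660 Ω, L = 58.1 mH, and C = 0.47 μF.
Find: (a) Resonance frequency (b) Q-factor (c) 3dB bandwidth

Step 1 — Resonance: ω₀ = 1/√(LC) = 1/√(0.0581·4.7e-07) = 6051 rad/s.
Step 2 — f₀ = ω₀/(2π) = 963.1 Hz.
Step 3 — Parallel Q: Q = R/(ω₀L) = 2660/(6051·0.0581) = 7.566.
Step 4 — Bandwidth: Δω = ω₀/Q = 799.9 rad/s; BW = Δω/(2π) = 127.3 Hz.

(a) f₀ = 963.1 Hz  (b) Q = 7.566  (c) BW = 127.3 Hz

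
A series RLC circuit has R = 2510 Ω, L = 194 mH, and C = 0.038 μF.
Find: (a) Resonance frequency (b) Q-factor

Step 1 — Resonance condition Im(Z)=0 gives ω₀ = 1/√(LC).
Step 2 — ω₀ = 1/√(0.194·3.8e-08) = 1.165e+04 rad/s.
Step 3 — f₀ = ω₀/(2π) = 1854 Hz.
Step 4 — Series Q: Q = ω₀L/R = 1.165e+04·0.194/2510 = 0.9002.

(a) f₀ = 1854 Hz  (b) Q = 0.9002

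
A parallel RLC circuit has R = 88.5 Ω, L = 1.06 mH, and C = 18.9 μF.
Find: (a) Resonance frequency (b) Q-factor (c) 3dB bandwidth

Step 1 — Resonance: ω₀ = 1/√(LC) = 1/√(0.00106·1.89e-05) = 7065 rad/s.
Step 2 — f₀ = ω₀/(2π) = 1124 Hz.
Step 3 — Parallel Q: Q = R/(ω₀L) = 88.5/(7065·0.00106) = 11.82.
Step 4 — Bandwidth: Δω = ω₀/Q = 597.9 rad/s; BW = Δω/(2π) = 95.15 Hz.

(a) f₀ = 1124 Hz  (b) Q = 11.82  (c) BW = 95.15 Hz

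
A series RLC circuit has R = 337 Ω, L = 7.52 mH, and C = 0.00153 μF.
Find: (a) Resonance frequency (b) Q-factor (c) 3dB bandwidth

Step 1 — Resonance condition Im(Z)=0 gives ω₀ = 1/√(LC).
Step 2 — ω₀ = 1/√(0.00752·1.53e-09) = 2.948e+05 rad/s.
Step 3 — f₀ = ω₀/(2π) = 4.692e+04 Hz.
Step 4 — Series Q: Q = ω₀L/R = 2.948e+05·0.00752/337 = 6.579.
Step 5 — 3dB bandwidth: Δω = ω₀/Q = 4.481e+04 rad/s; BW = Δω/(2π) = 7132 Hz.

(a) f₀ = 4.692e+04 Hz  (b) Q = 6.579  (c) BW = 7132 Hz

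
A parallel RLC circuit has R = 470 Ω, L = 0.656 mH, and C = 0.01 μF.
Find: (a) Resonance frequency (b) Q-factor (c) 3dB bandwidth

Step 1 — Resonance: ω₀ = 1/√(LC) = 1/√(0.000656·1e-08) = 3.904e+05 rad/s.
Step 2 — f₀ = ω₀/(2π) = 6.214e+04 Hz.
Step 3 — Parallel Q: Q = R/(ω₀L) = 470/(3.904e+05·0.000656) = 1.835.
Step 4 — Bandwidth: Δω = ω₀/Q = 2.128e+05 rad/s; BW = Δω/(2π) = 3.386e+04 Hz.

(a) f₀ = 6.214e+04 Hz  (b) Q = 1.835  (c) BW = 3.386e+04 Hz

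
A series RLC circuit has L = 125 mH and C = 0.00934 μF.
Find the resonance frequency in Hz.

Step 1 — Resonance condition Im(Z)=0 gives ω₀ = 1/√(LC).
Step 2 — ω₀ = 1/√(0.125·9.34e-09) = 2.927e+04 rad/s.
Step 3 — f₀ = ω₀/(2π) = 4658 Hz.

f₀ = 4658 Hz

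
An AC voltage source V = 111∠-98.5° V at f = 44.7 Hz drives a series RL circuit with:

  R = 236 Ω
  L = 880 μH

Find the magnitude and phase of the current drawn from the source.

Step 1 — Angular frequency: ω = 2π·f = 2π·44.7 = 280.9 rad/s.
Step 2 — Component impedances:
  R: Z = R = 236 Ω
  L: Z = jωL = j·280.9·0.00088 = 0 + j0.2472 Ω
Step 3 — Series combination: Z_total = R + L = 236 + j0.2472 Ω = 236∠0.1° Ω.
Step 4 — Source phasor: V = 111∠-98.5° V = -16.41 - j109.8 V.
Step 5 — Ohm's law: I = V / Z_total = (-16.41 - j109.8) / (236 + j0.2472) = -0.07001 - j0.4651 A.
Step 6 — Convert to polar: |I| = 0.4703 A, ∠I = -98.6°.

I = 0.4703∠-98.6° A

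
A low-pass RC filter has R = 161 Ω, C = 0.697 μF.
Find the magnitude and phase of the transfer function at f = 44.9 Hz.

Step 1 — Angular frequency: ω = 2π·44.9 = 282.1 rad/s.
Step 2 — Transfer function: H(jω) = 1/(1 + jωRC).
Step 3 — Denominator: 1 + jωRC = 1 + j·282.1·161·6.97e-07 = 1 + j0.03166.
Step 4 — H = 0.999 - j0.03163.
Step 5 — Magnitude: |H| = 0.9995 (-0.0 dB); phase: φ = -1.8°.

|H| = 0.9995 (-0.0 dB), φ = -1.8°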